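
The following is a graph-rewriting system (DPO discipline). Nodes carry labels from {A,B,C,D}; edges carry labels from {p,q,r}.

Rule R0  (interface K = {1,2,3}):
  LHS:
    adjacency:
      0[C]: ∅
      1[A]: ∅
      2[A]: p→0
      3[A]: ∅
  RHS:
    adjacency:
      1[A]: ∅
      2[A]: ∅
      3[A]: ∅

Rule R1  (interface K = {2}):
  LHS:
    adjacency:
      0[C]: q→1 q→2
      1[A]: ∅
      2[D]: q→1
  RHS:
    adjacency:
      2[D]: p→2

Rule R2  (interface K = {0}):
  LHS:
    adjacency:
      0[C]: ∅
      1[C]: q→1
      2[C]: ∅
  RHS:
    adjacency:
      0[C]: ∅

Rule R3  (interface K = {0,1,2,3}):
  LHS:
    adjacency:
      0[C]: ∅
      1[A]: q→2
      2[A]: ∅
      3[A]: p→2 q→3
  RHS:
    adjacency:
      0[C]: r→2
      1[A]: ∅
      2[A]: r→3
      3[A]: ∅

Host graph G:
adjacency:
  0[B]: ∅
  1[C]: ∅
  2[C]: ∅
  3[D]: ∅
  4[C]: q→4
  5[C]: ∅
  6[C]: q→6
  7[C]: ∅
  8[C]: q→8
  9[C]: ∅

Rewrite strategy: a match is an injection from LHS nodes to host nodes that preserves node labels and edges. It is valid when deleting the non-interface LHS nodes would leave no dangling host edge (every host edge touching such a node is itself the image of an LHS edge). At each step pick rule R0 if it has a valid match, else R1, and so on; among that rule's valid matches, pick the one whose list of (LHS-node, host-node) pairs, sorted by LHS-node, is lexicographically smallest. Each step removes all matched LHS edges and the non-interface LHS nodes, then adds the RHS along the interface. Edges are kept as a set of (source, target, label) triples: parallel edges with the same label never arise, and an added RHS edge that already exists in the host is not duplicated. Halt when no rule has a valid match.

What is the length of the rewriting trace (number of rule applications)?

Answer: 3

Steps:
start.  V:10 E:3  edges: 4-q->4 6-q->6 8-q->8
1. fire R2 via {0↦1, 1↦4, 2↦2}  →  V:8 E:2  edges: 6-q->6 8-q->8
2. fire R2 via {0↦1, 1↦6, 2↦5}  →  V:6 E:1  edges: 8-q->8
3. fire R2 via {0↦1, 1↦8, 2↦7}  →  V:4 E:0  edges: ∅
normal form: no rule applies after step 3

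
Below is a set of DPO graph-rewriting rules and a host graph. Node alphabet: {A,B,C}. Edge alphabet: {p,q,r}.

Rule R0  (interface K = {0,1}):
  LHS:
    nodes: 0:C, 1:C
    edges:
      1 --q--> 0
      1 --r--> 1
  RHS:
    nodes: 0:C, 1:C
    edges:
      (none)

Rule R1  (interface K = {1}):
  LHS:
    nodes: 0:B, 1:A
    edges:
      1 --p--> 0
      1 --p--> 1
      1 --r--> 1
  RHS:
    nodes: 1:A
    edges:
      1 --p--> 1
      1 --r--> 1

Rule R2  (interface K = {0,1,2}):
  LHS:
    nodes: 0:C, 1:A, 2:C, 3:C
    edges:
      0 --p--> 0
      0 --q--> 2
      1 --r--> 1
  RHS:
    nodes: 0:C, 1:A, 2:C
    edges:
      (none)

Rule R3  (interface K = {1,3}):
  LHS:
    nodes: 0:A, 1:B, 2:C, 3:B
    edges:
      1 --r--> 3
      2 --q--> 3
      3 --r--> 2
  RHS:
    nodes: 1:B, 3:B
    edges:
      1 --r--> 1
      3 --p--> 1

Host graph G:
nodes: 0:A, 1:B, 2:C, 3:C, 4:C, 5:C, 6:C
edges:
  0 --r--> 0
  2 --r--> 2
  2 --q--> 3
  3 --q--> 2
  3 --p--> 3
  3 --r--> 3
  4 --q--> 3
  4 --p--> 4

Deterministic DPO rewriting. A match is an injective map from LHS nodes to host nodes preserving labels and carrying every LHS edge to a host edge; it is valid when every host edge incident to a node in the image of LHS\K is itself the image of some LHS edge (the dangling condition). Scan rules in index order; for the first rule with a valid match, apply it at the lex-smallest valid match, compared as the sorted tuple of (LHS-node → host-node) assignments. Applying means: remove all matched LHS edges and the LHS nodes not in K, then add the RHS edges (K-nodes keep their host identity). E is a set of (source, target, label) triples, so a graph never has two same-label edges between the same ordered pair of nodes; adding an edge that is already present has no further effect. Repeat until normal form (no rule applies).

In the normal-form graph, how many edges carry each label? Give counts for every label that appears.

initial: |V|=7 |E|=8  E = 0-r->0 2-r->2 2-q->3 3-q->2 3-p->3 3-r->3 4-q->3 4-p->4
step 1: apply R0 at {0↦2, 1↦3}  → |V|=7 |E|=6  E = 0-r->0 2-r->2 2-q->3 3-p->3 4-q->3 4-p->4
step 2: apply R0 at {0↦3, 1↦2}  → |V|=7 |E|=4  E = 0-r->0 3-p->3 4-q->3 4-p->4
step 3: apply R2 at {0↦4, 1↦0, 2↦3, 3↦2}  → |V|=6 |E|=1  E = 3-p->3
halt: no rule applies after step 3
NF edges: [(3, 3, 'p')]

Answer: p:1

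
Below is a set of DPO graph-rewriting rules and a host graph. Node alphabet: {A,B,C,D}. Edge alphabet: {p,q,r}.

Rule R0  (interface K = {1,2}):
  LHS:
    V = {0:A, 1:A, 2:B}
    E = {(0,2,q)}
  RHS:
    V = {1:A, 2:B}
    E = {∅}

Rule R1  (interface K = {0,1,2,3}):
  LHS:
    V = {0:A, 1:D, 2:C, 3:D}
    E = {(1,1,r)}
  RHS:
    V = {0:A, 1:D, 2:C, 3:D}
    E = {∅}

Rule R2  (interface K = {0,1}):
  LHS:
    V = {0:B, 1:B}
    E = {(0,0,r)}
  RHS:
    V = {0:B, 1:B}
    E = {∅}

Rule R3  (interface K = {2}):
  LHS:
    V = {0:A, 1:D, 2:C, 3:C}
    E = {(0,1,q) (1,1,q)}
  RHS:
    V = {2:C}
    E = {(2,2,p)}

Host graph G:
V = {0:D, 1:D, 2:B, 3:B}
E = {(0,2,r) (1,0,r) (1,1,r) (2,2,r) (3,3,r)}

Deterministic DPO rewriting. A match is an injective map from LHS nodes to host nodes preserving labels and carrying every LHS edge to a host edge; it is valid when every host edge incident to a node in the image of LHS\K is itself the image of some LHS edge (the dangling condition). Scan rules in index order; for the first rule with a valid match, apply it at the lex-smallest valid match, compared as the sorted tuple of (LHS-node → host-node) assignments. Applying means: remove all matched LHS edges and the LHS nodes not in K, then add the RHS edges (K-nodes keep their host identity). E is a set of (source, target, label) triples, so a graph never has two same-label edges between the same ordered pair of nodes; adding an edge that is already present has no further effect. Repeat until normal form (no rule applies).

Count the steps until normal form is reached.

Answer: 2

Rewrite trace:
start.  V:4 E:5  edges: 0-r->2 1-r->0 1-r->1 2-r->2 3-r->3
1. fire R2 via {0↦2, 1↦3}  →  V:4 E:4  edges: 0-r->2 1-r->0 1-r->1 3-r->3
2. fire R2 via {0↦3, 1↦2}  →  V:4 E:3  edges: 0-r->2 1-r->0 1-r->1
halt: no rule applies after step 2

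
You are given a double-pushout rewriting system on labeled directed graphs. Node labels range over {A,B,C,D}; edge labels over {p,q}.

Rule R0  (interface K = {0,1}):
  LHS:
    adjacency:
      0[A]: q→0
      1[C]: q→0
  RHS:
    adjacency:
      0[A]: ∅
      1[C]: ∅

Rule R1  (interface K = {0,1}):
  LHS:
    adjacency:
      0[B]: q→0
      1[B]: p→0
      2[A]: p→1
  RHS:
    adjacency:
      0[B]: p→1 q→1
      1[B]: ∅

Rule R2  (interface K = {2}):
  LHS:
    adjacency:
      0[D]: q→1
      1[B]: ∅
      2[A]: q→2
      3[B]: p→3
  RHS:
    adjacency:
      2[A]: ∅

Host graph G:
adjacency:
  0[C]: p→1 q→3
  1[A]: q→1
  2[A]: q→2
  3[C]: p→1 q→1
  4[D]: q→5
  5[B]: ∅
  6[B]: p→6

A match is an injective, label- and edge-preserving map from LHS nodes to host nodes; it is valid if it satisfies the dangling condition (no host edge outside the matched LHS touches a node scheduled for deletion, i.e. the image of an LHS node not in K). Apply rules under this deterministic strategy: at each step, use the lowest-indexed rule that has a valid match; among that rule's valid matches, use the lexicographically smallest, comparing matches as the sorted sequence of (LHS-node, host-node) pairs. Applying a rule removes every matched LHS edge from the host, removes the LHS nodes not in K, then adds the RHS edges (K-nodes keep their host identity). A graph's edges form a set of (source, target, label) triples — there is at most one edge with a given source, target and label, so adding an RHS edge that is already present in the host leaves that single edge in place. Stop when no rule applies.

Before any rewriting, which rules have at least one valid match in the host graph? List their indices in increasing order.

R0: 1 valid match — {0↦1, 1↦3}
R1: no valid match — LHS pattern not found
R2: 2 valid matches — {0↦4, 1↦5, 2↦1, 3↦6}, {0↦4, 1↦5, 2↦2, 3↦6}

Answer: [R0,R2]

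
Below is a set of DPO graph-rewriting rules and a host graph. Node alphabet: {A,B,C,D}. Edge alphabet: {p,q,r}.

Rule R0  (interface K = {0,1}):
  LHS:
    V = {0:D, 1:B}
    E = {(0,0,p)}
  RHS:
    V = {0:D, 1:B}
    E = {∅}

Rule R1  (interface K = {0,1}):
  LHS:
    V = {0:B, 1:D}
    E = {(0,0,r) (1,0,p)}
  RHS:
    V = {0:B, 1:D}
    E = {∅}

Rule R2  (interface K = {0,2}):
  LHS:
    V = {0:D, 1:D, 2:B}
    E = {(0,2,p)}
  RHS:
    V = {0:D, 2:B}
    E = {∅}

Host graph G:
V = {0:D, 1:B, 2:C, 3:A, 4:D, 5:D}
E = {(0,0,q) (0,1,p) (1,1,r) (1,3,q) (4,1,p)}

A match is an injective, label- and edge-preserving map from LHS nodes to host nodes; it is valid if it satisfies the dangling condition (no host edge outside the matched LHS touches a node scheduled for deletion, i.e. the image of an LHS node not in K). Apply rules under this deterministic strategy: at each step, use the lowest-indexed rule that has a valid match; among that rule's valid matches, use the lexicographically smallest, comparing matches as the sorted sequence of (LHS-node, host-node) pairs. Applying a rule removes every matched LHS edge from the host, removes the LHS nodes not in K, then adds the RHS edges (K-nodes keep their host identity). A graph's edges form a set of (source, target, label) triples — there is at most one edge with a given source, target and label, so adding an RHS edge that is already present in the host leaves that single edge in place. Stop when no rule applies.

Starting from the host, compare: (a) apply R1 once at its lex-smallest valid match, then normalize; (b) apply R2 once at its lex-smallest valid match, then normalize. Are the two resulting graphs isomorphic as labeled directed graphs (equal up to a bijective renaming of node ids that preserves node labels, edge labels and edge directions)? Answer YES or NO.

Answer: YES

Derivation:
branch R1-first: apply at {0↦1, 1↦0} → |E|=3, then 1 more step(s) → NF |V|=5 |E|=2 V={0:D, 1:B, 2:C, 3:A, 4:D} E=0-q->0 1-q->3
branch R2-first: apply at {0↦0, 1↦5, 2↦1} → |E|=4, then 1 more step(s) → NF |V|=5 |E|=2 V={0:D, 1:B, 2:C, 3:A, 4:D} E=0-q->0 1-q->3
graphs isomorphic (equal up to label-preserving node renaming)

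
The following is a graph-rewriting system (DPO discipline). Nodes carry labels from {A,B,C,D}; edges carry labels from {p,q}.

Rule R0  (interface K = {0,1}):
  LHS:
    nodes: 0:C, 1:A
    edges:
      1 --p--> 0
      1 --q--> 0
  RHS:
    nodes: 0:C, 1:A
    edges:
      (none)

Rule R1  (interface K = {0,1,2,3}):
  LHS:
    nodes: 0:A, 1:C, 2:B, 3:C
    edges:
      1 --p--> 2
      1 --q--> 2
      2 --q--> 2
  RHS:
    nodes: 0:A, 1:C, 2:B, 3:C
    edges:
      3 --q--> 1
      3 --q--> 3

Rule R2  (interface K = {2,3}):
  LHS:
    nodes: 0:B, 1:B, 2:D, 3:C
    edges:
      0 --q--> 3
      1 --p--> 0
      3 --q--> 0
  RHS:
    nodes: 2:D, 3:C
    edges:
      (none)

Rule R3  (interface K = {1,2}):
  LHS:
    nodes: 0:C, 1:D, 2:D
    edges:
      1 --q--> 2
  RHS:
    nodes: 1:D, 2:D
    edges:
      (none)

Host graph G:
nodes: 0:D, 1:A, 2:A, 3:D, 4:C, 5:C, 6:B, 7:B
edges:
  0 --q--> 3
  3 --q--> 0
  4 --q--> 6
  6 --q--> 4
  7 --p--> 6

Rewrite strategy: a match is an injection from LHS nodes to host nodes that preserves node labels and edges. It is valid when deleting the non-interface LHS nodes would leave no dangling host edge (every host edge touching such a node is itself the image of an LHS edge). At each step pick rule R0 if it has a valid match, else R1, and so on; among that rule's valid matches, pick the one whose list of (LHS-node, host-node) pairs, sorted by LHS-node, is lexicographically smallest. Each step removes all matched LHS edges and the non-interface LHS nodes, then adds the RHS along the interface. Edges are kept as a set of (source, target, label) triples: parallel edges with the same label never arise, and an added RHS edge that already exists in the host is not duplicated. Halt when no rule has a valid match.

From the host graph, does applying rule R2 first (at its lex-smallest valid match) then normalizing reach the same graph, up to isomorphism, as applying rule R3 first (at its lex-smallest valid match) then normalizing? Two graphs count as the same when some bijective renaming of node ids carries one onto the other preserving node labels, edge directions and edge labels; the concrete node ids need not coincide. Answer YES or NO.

Answer: YES

Derivation:
branch R2-first: apply at {0↦6, 1↦7, 2↦0, 3↦4} → |E|=2, then 2 more step(s) → NF |V|=4 |E|=0 V={0:D, 1:A, 2:A, 3:D} E=∅
branch R3-first: apply at {0↦5, 1↦0, 2↦3} → |E|=4, then 2 more step(s) → NF |V|=4 |E|=0 V={0:D, 1:A, 2:A, 3:D} E=∅
graphs isomorphic (equal up to label-preserving node renaming)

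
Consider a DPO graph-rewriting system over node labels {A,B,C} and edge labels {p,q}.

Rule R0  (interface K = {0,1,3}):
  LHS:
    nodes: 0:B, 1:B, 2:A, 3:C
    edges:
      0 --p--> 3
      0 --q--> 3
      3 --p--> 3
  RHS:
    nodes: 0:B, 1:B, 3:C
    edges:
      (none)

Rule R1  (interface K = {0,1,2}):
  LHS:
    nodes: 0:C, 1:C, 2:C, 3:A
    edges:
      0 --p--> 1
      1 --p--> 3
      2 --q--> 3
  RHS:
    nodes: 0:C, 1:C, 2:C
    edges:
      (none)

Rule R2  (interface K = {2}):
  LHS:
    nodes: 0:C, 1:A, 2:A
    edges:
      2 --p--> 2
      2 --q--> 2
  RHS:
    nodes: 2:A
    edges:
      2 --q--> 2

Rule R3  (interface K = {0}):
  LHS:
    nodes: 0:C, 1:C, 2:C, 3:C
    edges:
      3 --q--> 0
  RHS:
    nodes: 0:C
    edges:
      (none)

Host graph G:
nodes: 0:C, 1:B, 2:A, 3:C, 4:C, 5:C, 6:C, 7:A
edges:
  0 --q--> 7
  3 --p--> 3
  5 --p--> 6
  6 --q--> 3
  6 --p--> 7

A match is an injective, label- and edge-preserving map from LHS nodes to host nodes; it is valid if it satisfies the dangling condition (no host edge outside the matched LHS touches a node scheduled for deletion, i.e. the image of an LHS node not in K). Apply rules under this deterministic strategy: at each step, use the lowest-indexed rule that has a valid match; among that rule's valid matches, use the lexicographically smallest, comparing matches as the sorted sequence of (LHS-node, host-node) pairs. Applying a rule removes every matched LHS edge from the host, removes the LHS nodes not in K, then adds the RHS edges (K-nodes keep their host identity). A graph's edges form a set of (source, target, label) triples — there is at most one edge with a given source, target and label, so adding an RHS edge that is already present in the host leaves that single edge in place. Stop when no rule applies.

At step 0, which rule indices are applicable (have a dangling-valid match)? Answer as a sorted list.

R0: no valid match — LHS pattern not found
R1: 1 valid match — {0↦5, 1↦6, 2↦0, 3↦7}
R2: no valid match — LHS pattern not found
R3: no valid match — 6 raw matches, all fail dangling condition

Answer: [R1]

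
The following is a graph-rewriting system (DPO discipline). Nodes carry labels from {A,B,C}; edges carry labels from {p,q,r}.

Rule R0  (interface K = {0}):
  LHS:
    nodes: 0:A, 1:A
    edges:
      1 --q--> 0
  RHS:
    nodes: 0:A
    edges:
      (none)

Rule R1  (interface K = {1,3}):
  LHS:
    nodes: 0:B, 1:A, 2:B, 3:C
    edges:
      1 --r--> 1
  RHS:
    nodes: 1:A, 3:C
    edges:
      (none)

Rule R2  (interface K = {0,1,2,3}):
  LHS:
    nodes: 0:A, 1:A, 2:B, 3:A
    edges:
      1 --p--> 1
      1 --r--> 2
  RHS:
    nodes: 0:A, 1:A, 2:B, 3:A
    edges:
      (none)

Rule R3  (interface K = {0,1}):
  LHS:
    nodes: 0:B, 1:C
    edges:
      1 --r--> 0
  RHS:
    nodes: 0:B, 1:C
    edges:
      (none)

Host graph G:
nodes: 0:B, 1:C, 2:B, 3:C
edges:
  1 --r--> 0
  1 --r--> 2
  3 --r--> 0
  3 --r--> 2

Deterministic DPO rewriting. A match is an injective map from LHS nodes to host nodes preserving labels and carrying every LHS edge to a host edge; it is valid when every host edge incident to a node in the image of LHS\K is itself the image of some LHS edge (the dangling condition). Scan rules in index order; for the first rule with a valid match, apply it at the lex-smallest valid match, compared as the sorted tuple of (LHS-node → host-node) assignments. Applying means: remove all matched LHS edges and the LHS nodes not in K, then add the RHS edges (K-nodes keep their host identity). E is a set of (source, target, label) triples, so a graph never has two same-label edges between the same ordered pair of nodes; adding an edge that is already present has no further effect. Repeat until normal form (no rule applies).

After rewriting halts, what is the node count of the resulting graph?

[0] host  ⇒  4 nodes, 4 edges  {1-r->0 1-r->2 3-r->0 3-r->2}
[1] R3 @ {0↦0, 1↦1}  ⇒  4 nodes, 3 edges  {1-r->2 3-r->0 3-r->2}
[2] R3 @ {0↦0, 1↦3}  ⇒  4 nodes, 2 edges  {1-r->2 3-r->2}
[3] R3 @ {0↦2, 1↦1}  ⇒  4 nodes, 1 edges  {3-r->2}
[4] R3 @ {0↦2, 1↦3}  ⇒  4 nodes, 0 edges  {∅}
halt: no rule applies after step 4
NF nodes: {0:B, 1:C, 2:B, 3:C}

Answer: 4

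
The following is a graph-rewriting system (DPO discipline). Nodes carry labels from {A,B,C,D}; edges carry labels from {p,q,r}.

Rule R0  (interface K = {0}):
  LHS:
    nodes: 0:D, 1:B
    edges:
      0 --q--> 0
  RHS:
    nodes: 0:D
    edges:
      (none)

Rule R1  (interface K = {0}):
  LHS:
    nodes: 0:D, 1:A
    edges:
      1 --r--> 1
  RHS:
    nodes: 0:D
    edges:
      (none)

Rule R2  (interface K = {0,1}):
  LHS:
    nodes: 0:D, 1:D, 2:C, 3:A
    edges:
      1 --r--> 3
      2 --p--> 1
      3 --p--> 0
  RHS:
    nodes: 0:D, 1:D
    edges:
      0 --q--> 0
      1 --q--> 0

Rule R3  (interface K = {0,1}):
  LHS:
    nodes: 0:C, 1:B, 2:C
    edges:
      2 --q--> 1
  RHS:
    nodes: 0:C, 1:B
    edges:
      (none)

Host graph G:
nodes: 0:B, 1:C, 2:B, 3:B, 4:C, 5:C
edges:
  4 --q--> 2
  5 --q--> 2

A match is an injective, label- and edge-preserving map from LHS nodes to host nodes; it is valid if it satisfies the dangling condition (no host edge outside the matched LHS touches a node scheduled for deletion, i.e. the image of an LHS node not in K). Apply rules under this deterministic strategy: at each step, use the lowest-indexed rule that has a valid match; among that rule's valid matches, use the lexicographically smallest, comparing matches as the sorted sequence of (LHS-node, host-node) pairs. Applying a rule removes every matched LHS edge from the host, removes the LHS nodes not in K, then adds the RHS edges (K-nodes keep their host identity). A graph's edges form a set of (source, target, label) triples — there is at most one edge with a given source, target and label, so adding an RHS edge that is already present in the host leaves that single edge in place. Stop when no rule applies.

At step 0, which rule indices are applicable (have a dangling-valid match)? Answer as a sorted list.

R0: no valid match — LHS pattern not found
R1: no valid match — LHS pattern not found
R2: no valid match — LHS pattern not found
R3: 4 valid matches — {0↦1, 1↦2, 2↦4}, {0↦1, 1↦2, 2↦5}, {0↦4, 1↦2, 2↦5} (+1 more)

Answer: [R3]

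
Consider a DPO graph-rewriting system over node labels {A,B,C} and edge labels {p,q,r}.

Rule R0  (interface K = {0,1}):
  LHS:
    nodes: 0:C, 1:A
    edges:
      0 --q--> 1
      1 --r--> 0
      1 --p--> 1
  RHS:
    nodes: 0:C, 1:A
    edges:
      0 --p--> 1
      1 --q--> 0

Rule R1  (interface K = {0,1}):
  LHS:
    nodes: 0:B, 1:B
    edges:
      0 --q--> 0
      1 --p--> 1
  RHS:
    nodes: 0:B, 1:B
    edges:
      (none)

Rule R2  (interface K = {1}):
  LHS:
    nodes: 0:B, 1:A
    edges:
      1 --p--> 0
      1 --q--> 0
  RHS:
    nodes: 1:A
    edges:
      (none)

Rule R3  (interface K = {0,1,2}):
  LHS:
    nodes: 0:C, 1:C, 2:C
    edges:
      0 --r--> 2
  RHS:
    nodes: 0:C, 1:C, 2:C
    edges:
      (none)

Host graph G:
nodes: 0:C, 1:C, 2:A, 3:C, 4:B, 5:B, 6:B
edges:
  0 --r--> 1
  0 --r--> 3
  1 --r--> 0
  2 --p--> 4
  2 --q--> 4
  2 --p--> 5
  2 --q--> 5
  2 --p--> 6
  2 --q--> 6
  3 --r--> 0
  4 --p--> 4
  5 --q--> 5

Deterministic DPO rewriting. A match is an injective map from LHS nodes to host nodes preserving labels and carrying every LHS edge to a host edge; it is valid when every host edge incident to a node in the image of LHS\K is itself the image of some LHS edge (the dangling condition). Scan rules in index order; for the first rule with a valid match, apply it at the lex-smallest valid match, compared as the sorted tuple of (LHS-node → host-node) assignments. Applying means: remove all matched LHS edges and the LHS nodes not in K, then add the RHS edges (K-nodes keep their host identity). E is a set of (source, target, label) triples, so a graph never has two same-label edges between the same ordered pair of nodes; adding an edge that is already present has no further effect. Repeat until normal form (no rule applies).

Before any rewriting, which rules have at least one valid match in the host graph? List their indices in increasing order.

R0: no valid match — LHS pattern not found
R1: 1 valid match — {0↦5, 1↦4}
R2: 1 valid match — {0↦6, 1↦2}
R3: 4 valid matches — {0↦0, 1↦1, 2↦3}, {0↦0, 1↦3, 2↦1}, {0↦1, 1↦3, 2↦0} (+1 more)

Answer: [R1,R2,R3]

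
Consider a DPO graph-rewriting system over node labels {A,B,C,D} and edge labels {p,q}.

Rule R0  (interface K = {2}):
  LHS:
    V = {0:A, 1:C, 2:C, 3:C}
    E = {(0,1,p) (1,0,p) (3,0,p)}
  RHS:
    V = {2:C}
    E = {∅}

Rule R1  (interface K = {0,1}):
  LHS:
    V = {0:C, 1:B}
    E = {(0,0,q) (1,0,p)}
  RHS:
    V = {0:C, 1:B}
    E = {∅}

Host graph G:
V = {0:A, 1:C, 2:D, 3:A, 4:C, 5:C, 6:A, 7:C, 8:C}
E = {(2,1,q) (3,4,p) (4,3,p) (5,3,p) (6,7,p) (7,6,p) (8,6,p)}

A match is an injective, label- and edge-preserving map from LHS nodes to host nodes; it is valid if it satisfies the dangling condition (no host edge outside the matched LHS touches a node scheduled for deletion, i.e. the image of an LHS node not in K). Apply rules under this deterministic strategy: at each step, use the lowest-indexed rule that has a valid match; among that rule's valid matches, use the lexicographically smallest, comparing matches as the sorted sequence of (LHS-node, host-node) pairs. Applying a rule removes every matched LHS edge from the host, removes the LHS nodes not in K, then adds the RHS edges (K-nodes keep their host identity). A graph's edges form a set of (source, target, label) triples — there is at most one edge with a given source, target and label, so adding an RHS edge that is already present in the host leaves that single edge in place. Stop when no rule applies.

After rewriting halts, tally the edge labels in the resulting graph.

Answer: q:1

Steps:
[0] host  ⇒  9 nodes, 7 edges  {2-q->1 3-p->4 4-p->3 5-p->3 6-p->7 7-p->6 8-p->6}
[1] R0 @ {0↦3, 1↦4, 2↦1, 3↦5}  ⇒  6 nodes, 4 edges  {2-q->1 6-p->7 7-p->6 8-p->6}
[2] R0 @ {0↦6, 1↦7, 2↦1, 3↦8}  ⇒  3 nodes, 1 edges  {2-q->1}
final graph: no rule applies after step 2
NF edges: [(2, 1, 'q')]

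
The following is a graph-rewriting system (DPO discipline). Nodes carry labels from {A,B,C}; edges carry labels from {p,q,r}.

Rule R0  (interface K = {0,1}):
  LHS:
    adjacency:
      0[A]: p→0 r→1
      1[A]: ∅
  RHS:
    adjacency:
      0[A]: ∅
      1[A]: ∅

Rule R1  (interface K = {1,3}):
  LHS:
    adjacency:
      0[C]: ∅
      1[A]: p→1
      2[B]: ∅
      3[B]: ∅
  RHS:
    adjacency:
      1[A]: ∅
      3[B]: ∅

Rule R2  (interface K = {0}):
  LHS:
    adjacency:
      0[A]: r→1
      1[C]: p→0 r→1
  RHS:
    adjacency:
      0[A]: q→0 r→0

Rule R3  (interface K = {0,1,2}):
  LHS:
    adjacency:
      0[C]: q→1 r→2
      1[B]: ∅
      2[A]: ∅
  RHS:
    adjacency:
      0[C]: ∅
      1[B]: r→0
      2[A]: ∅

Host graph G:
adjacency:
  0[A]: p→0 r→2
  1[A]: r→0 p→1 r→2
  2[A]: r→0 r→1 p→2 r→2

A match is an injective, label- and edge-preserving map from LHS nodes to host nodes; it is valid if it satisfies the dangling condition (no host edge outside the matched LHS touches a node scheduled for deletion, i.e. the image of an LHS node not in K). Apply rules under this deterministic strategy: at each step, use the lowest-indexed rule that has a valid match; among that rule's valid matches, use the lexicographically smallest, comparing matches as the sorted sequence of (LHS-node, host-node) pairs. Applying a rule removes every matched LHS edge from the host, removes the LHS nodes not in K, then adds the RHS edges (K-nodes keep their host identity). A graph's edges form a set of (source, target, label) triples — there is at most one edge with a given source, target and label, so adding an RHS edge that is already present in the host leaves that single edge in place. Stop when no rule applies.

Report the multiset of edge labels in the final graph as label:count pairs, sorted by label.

Answer: r:3

Steps:
initial: |V|=3 |E|=9  E = 0-p->0 0-r->2 1-r->0 1-p->1 1-r->2 2-r->0 2-r->1 2-p->2 2-r->2
step 1: apply R0 at {0↦0, 1↦2}  → |V|=3 |E|=7  E = 1-r->0 1-p->1 1-r->2 2-r->0 2-r->1 2-p->2 2-r->2
step 2: apply R0 at {0↦1, 1↦0}  → |V|=3 |E|=5  E = 1-r->2 2-r->0 2-r->1 2-p->2 2-r->2
step 3: apply R0 at {0↦2, 1↦0}  → |V|=3 |E|=3  E = 1-r->2 2-r->1 2-r->2
normal form: no rule applies after step 3
NF edges: [(1, 2, 'r'), (2, 1, 'r'), (2, 2, 'r')]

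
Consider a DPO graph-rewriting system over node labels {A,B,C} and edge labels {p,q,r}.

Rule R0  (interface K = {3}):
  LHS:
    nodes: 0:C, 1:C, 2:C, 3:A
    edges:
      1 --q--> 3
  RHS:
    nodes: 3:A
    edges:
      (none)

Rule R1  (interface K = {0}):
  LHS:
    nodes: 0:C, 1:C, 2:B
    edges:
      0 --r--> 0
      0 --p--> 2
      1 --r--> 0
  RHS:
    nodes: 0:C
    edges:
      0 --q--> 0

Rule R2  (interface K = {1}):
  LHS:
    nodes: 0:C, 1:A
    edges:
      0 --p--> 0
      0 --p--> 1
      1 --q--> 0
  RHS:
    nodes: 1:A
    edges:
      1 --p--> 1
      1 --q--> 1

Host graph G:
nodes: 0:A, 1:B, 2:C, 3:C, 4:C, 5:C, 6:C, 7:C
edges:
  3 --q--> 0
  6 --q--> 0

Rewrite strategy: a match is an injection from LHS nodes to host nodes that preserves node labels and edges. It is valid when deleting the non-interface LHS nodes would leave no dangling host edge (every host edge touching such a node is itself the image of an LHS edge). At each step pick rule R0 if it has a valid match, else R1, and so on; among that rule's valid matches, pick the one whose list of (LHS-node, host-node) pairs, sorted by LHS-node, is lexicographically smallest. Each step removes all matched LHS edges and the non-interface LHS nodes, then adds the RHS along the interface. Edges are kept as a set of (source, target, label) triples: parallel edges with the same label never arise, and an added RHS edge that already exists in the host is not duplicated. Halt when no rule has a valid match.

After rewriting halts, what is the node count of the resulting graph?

start.  V:8 E:2  edges: 3-q->0 6-q->0
1. fire R0 via {0↦2, 1↦3, 2↦4, 3↦0}  →  V:5 E:1  edges: 6-q->0
2. fire R0 via {0↦5, 1↦6, 2↦7, 3↦0}  →  V:2 E:0  edges: ∅
final graph: no rule applies after step 2
NF nodes: {0:A, 1:B}

Answer: 2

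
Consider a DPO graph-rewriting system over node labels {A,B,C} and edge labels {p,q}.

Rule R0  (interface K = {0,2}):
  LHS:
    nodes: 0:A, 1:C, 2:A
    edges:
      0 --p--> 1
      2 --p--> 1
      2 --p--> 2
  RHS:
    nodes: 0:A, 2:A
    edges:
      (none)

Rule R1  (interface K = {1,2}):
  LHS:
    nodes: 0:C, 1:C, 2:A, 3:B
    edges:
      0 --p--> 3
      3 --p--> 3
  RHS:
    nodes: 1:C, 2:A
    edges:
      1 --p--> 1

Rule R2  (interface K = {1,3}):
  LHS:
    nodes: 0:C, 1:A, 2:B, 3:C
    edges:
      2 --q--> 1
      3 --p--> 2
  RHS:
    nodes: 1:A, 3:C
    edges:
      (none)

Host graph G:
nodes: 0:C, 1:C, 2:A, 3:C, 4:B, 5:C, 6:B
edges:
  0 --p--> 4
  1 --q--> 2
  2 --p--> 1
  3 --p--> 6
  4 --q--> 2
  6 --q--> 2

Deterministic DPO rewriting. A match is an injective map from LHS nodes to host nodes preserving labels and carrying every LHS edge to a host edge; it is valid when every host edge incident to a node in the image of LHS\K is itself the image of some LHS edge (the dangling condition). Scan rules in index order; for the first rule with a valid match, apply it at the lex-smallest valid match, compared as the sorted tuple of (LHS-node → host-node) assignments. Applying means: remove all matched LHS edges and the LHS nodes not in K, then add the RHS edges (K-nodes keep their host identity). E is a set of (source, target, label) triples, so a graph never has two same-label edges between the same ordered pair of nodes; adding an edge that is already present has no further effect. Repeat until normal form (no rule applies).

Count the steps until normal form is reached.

Answer: 2

Steps:
[0] host  ⇒  7 nodes, 6 edges  {0-p->4 1-q->2 2-p->1 3-p->6 4-q->2 6-q->2}
[1] R2 @ {0↦5, 1↦2, 2↦4, 3↦0}  ⇒  5 nodes, 4 edges  {1-q->2 2-p->1 3-p->6 6-q->2}
[2] R2 @ {0↦0, 1↦2, 2↦6, 3↦3}  ⇒  3 nodes, 2 edges  {1-q->2 2-p->1}
halt: no rule applies after step 2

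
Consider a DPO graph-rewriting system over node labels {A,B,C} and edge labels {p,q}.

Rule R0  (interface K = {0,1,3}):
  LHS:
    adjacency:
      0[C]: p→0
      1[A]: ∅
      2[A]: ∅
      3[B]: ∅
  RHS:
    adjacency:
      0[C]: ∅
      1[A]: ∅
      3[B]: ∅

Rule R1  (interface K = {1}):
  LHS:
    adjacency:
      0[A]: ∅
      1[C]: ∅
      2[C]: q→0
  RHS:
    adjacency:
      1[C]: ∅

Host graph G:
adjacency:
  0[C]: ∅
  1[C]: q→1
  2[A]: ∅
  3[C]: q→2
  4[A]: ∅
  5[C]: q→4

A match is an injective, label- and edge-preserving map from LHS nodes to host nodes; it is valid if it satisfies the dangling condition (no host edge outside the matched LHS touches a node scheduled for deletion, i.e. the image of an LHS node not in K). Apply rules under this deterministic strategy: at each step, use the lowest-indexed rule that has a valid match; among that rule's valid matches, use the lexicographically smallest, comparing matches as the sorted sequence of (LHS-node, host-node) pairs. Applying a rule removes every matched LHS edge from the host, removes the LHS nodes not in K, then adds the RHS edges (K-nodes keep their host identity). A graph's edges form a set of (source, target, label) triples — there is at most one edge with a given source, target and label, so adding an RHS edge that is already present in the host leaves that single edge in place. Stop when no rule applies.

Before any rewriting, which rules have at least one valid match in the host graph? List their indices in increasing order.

R0: no valid match — LHS pattern not found
R1: 6 valid matches — {0↦2, 1↦0, 2↦3}, {0↦2, 1↦1, 2↦3}, {0↦2, 1↦5, 2↦3} (+3 more)

Answer: [R1]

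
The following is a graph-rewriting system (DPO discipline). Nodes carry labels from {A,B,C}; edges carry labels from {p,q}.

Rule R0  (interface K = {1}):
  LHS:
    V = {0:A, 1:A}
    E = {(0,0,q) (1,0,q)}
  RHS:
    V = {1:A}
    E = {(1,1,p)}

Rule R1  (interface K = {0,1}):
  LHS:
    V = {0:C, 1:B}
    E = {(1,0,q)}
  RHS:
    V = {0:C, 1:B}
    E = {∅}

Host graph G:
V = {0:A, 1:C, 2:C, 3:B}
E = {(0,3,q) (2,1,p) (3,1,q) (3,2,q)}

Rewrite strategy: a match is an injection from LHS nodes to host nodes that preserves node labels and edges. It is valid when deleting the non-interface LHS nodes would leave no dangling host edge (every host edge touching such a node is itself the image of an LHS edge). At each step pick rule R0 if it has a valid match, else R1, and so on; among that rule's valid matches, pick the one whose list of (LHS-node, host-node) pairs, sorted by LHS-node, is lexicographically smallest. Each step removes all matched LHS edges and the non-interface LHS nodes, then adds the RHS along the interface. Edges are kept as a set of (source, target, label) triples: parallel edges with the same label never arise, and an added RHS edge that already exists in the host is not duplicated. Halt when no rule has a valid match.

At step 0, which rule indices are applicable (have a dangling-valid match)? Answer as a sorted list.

R0: no valid match — LHS pattern not found
R1: 2 valid matches — {0↦1, 1↦3}, {0↦2, 1↦3}

Answer: [R1]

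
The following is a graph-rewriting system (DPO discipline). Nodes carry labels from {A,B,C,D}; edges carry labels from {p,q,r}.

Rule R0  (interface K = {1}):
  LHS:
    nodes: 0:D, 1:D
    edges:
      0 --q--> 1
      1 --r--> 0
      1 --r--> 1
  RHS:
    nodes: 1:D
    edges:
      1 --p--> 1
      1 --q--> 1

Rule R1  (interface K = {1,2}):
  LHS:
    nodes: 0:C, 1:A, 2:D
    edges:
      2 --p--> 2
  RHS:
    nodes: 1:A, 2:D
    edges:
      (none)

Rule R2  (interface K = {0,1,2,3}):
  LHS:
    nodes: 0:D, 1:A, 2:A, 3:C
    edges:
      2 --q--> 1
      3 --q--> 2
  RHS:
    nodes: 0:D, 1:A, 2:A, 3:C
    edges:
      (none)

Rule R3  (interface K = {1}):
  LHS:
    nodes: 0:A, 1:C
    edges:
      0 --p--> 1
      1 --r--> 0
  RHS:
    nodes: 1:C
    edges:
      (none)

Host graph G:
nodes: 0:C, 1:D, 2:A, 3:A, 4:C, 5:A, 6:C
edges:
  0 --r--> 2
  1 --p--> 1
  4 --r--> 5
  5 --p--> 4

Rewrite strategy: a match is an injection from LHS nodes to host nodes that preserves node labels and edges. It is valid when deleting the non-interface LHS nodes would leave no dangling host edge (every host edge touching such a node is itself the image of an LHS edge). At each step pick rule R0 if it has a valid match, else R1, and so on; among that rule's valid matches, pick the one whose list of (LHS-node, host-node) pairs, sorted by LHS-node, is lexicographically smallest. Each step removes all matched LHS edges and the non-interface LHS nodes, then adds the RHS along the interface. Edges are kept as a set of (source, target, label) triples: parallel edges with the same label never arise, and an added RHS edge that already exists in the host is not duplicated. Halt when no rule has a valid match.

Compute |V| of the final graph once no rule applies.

Answer: 5

Steps:
start.  V:7 E:4  edges: 0-r->2 1-p->1 4-r->5 5-p->4
1. fire R1 via {0↦6, 1↦2, 2↦1}  →  V:6 E:3  edges: 0-r->2 4-r->5 5-p->4
2. fire R3 via {0↦5, 1↦4}  →  V:5 E:1  edges: 0-r->2
final graph: no rule applies after step 2
NF nodes: {0:C, 1:D, 2:A, 3:A, 4:C}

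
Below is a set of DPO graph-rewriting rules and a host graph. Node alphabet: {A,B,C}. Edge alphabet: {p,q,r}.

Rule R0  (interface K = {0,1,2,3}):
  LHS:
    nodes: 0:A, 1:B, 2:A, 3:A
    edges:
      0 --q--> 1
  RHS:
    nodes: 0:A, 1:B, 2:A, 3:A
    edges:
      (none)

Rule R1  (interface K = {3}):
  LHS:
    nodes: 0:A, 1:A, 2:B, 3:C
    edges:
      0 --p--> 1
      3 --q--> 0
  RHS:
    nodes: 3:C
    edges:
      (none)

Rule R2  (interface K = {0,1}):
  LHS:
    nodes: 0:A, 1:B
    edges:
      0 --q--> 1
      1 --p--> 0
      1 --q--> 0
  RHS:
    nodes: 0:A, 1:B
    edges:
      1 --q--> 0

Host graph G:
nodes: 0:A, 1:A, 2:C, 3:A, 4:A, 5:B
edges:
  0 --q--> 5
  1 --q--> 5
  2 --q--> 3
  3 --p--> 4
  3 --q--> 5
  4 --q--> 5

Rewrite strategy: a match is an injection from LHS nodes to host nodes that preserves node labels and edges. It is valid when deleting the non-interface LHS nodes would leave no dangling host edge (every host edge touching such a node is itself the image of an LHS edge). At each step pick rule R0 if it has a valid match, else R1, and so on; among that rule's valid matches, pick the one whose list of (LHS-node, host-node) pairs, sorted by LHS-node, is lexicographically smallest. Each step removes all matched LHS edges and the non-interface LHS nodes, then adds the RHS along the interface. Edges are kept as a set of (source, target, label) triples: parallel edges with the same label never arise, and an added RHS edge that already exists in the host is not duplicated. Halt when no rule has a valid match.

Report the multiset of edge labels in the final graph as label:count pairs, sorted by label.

initial: |V|=6 |E|=6  E = 0-q->5 1-q->5 2-q->3 3-p->4 3-q->5 4-q->5
step 1: apply R0 at {0↦0, 1↦5, 2↦1, 3↦3}  → |V|=6 |E|=5  E = 1-q->5 2-q->3 3-p->4 3-q->5 4-q->5
step 2: apply R0 at {0↦1, 1↦5, 2↦0, 3↦3}  → |V|=6 |E|=4  E = 2-q->3 3-p->4 3-q->5 4-q->5
step 3: apply R0 at {0↦3, 1↦5, 2↦0, 3↦1}  → |V|=6 |E|=3  E = 2-q->3 3-p->4 4-q->5
step 4: apply R0 at {0↦4, 1↦5, 2↦0, 3↦1}  → |V|=6 |E|=2  E = 2-q->3 3-p->4
step 5: apply R1 at {0↦3, 1↦4, 2↦5, 3↦2}  → |V|=3 |E|=0  E = ∅
normal form: no rule applies after step 5
NF edges: []

Answer: (no edges)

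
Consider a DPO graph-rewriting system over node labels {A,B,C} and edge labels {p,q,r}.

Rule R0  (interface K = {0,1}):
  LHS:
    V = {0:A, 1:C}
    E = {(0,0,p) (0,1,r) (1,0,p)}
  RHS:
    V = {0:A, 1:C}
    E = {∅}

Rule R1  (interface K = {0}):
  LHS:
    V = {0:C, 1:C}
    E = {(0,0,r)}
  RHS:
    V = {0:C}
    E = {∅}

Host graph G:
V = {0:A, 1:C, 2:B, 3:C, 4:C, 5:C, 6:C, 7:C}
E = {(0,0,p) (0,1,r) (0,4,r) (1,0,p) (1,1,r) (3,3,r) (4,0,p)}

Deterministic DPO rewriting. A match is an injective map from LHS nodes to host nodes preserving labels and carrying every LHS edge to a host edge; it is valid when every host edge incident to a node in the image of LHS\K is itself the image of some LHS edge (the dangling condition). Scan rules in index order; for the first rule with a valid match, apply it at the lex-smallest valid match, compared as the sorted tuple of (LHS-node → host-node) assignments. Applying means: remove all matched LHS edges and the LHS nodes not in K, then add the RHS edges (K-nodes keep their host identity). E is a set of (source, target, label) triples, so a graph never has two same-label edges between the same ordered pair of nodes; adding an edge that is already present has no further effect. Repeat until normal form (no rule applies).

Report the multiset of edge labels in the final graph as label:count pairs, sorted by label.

Answer: p:1 r:1

Steps:
initial: |V|=8 |E|=7  E = 0-p->0 0-r->1 0-r->4 1-p->0 1-r->1 3-r->3 4-p->0
step 1: apply R0 at {0↦0, 1↦1}  → |V|=8 |E|=4  E = 0-r->4 1-r->1 3-r->3 4-p->0
step 2: apply R1 at {0↦1, 1↦5}  → |V|=7 |E|=3  E = 0-r->4 3-r->3 4-p->0
step 3: apply R1 at {0↦3, 1↦1}  → |V|=6 |E|=2  E = 0-r->4 4-p->0
final graph: no rule applies after step 3
NF edges: [(0, 4, 'r'), (4, 0, 'p')]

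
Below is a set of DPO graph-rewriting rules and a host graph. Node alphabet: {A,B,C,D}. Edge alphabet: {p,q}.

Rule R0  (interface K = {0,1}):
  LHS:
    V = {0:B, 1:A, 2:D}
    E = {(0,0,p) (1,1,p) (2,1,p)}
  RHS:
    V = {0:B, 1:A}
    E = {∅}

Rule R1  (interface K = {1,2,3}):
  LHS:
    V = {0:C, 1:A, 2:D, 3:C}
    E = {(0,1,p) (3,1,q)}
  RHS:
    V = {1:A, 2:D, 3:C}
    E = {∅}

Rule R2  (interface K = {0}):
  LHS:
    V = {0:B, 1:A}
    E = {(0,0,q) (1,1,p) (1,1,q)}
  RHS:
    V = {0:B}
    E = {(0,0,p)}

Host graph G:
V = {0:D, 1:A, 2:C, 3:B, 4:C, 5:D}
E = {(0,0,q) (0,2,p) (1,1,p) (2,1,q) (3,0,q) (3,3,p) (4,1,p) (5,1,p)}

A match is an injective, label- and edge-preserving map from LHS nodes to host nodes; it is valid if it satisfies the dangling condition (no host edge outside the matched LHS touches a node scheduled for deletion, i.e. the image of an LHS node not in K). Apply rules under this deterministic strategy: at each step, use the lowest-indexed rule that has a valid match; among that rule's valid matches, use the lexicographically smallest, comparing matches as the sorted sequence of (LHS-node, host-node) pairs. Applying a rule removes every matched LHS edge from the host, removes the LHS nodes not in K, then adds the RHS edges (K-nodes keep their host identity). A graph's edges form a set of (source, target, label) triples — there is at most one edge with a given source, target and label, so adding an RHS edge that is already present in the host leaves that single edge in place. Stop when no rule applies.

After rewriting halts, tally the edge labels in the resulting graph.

[0] host  ⇒  6 nodes, 8 edges  {0-q->0 0-p->2 1-p->1 2-q->1 3-q->0 3-p->3 4-p->1 5-p->1}
[1] R0 @ {0↦3, 1↦1, 2↦5}  ⇒  5 nodes, 5 edges  {0-q->0 0-p->2 2-q->1 3-q->0 4-p->1}
[2] R1 @ {0↦4, 1↦1, 2↦0, 3↦2}  ⇒  4 nodes, 3 edges  {0-q->0 0-p->2 3-q->0}
halt: no rule applies after step 2
NF edges: [(0, 0, 'q'), (0, 2, 'p'), (3, 0, 'q')]

Answer: p:1 q:2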